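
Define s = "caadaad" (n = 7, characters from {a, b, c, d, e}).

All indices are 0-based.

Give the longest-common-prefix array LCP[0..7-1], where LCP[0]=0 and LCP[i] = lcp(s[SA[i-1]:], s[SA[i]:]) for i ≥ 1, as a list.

[0, 3, 1, 2, 0, 0, 1]

rank | idx | suffix
   0 |   4 | aad
   1 |   1 | aadaad
   2 |   5 | ad
   3 |   2 | adaad
   4 |   0 | caadaad
   5 |   6 | d
   6 |   3 | daad

SA = [4, 1, 5, 2, 0, 6, 3]
rank  pair      lcp
   1  s[4:],s[1:]  3  'aad'
   2  s[1:],s[5:]  1  'a'
   3  s[5:],s[2:]  2  'ad'
   4  s[2:],s[0:]  0  ''
   5  s[0:],s[6:]  0  ''
   6  s[6:],s[3:]  1  'd'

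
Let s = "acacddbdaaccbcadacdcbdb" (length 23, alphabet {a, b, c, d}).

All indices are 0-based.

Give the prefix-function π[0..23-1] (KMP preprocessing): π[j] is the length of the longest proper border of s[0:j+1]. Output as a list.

[0, 0, 1, 2, 0, 0, 0, 0, 1, 1, 2, 0, 0, 0, 1, 0, 1, 2, 0, 0, 0, 0, 0]

π[0] = 0
j=1 s[j]='c': π[1]=0 (border '')
j=2 s[j]='a': π[2]=1 (border 'a')
j=3 s[j]='c': π[3]=2 (border 'ac')
j=4 s[j]='d': k: 2→0; π[4]=0 (border '')
j=5 s[j]='d': π[5]=0 (border '')
j=6 s[j]='b': π[6]=0 (border '')
j=7 s[j]='d': π[7]=0 (border '')
j=8 s[j]='a': π[8]=1 (border 'a')
j=9 s[j]='a': k: 1→0; π[9]=1 (border 'a')
j=10 s[j]='c': π[10]=2 (border 'ac')
j=11 s[j]='c': k: 2→0; π[11]=0 (border '')
j=12 s[j]='b': π[12]=0 (border '')
j=13 s[j]='c': π[13]=0 (border '')
j=14 s[j]='a': π[14]=1 (border 'a')
j=15 s[j]='d': k: 1→0; π[15]=0 (border '')
j=16 s[j]='a': π[16]=1 (border 'a')
j=17 s[j]='c': π[17]=2 (border 'ac')
j=18 s[j]='d': k: 2→0; π[18]=0 (border '')
j=19 s[j]='c': π[19]=0 (border '')
j=20 s[j]='b': π[20]=0 (border '')
j=21 s[j]='d': π[21]=0 (border '')
j=22 s[j]='b': π[22]=0 (border '')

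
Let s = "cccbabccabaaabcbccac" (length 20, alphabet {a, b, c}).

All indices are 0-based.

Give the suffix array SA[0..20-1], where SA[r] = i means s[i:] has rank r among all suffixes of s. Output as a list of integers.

sorted suffixes:
  #0 SA[0]=10  'aaabcbccac'
  #1 SA[1]=11  'aabcbccac'
  #2 SA[2]=8  'abaaabcbccac'
  #3 SA[3]=12  'abcbccac'
  #4 SA[4]=4  'abccabaaabcbccac'
  #5 SA[5]=18  'ac'
  #6 SA[6]=9  'baaabcbccac'
  #7 SA[7]=3  'babccabaaabcbccac'
  #8 SA[8]=13  'bcbccac'
  #9 SA[9]=5  'bccabaaabcbccac'
  #10 SA[10]=15  'bccac'
  #11 SA[11]=19  'c'
  #12 SA[12]=7  'cabaaabcbccac'
  #13 SA[13]=17  'cac'
  #14 SA[14]=2  'cbabccabaaabcbccac'
  #15 SA[15]=14  'cbccac'
  #16 SA[16]=6  'ccabaaabcbccac'
  #17 SA[17]=16  'ccac'
  #18 SA[18]=1  'ccbabccabaaabcbccac'
  #19 SA[19]=0  'cccbabccabaaabcbccac'

[10, 11, 8, 12, 4, 18, 9, 3, 13, 5, 15, 19, 7, 17, 2, 14, 6, 16, 1, 0]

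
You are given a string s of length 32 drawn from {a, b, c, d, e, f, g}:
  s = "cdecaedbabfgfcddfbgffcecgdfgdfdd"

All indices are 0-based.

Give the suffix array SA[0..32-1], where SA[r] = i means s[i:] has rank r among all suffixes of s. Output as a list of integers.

rank→(start, suffix):
  0 → (8, 'abfgfcddfbgffcecgdfgdfdd')
  1 → (4, 'aedbabfgfcddfbgffcecgdfgdfdd')
  2 → (7, 'babfgfcddfbgffcecgdfgdfdd')
  3 → (9, 'bfgfcddfbgffcecgdfgdfdd')
  4 → (17, 'bgffcecgdfgdfdd')
  5 → (3, 'caedbabfgfcddfbgffcecgdfgdfdd')
  6 → (13, 'cddfbgffcecgdfgdfdd')
  7 → (0, 'cdecaedbabfgfcddfbgffcecgdfgdfdd')
  8 → (21, 'cecgdfgdfdd')
  9 → (23, 'cgdfgdfdd')
  10 → (31, 'd')
  11 → (6, 'dbabfgfcddfbgffcecgdfgdfdd')
  12 → (30, 'dd')
  13 → (14, 'ddfbgffcecgdfgdfdd')
  14 → (1, 'decaedbabfgfcddfbgffcecgdfgdfdd')
  15 → (15, 'dfbgffcecgdfgdfdd')
  16 → (28, 'dfdd')
  17 → (25, 'dfgdfdd')
  18 → (2, 'ecaedbabfgfcddfbgffcecgdfgdfdd')
  19 → (22, 'ecgdfgdfdd')
  20 → (5, 'edbabfgfcddfbgffcecgdfgdfdd')
  21 → (16, 'fbgffcecgdfgdfdd')
  22 → (12, 'fcddfbgffcecgdfgdfdd')
  23 → (20, 'fcecgdfgdfdd')
  24 → (29, 'fdd')
  25 → (19, 'ffcecgdfgdfdd')
  26 → (26, 'fgdfdd')
  27 → (10, 'fgfcddfbgffcecgdfgdfdd')
  28 → (27, 'gdfdd')
  29 → (24, 'gdfgdfdd')
  30 → (11, 'gfcddfbgffcecgdfgdfdd')
  31 → (18, 'gffcecgdfgdfdd')

[8, 4, 7, 9, 17, 3, 13, 0, 21, 23, 31, 6, 30, 14, 1, 15, 28, 25, 2, 22, 5, 16, 12, 20, 29, 19, 26, 10, 27, 24, 11, 18]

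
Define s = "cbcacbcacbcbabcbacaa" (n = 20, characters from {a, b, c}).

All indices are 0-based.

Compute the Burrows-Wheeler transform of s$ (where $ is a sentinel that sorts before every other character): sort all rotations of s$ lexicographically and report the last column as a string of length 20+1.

rank  rotation               last
    0  $cbcacbcacbcbabcbacaa  a
    1  a$cbcacbcacbcbabcbaca  a
    2  aa$cbcacbcacbcbabcbac  c
    3  abcbacaa$cbcacbcacbcb  b
    4  acaa$cbcacbcacbcbabcb  b
    5  acbcacbcbabcbacaa$cbc  c
    6  acbcbabcbacaa$cbcacbc  c
    7  babcbacaa$cbcacbcacbc  c
    8  bacaa$cbcacbcacbcbabc  c
    9  bcacbcacbcbabcbacaa$c  c
   10  bcacbcbabcbacaa$cbcac  c
   11  bcbabcbacaa$cbcacbcac  c
   12  bcbacaa$cbcacbcacbcba  a
   13  caa$cbcacbcacbcbabcba  a
   14  cacbcacbcbabcbacaa$cb  b
   15  cacbcbabcbacaa$cbcacb  b
   16  cbabcbacaa$cbcacbcacb  b
   17  cbacaa$cbcacbcacbcbab  b
   18  cbcacbcacbcbabcbacaa$  $
   19  cbcacbcbabcbacaa$cbca  a
   20  cbcbabcbacaa$cbcacbca  a

aacbbcccccccaabbbb$aa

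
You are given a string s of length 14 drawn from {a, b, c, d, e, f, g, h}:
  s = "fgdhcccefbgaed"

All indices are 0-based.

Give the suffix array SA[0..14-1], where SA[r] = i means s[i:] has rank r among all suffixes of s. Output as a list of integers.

[11, 9, 4, 5, 6, 13, 2, 12, 7, 8, 0, 10, 1, 3]

rank→(start, suffix):
  0 → (11, 'aed')
  1 → (9, 'bgaed')
  2 → (4, 'cccefbgaed')
  3 → (5, 'ccefbgaed')
  4 → (6, 'cefbgaed')
  5 → (13, 'd')
  6 → (2, 'dhcccefbgaed')
  7 → (12, 'ed')
  8 → (7, 'efbgaed')
  9 → (8, 'fbgaed')
  10 → (0, 'fgdhcccefbgaed')
  11 → (10, 'gaed')
  12 → (1, 'gdhcccefbgaed')
  13 → (3, 'hcccefbgaed')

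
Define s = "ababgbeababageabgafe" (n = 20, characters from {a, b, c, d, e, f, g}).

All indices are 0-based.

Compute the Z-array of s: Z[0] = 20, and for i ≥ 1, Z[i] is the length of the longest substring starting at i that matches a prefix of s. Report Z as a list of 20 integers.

Z[0]=20
i=1: outside box; Z[1]=0
i=2: outside box; Z[2]=2 scan→box=[2,4)
i=3: min(r-i=1, Z[1]=0)=0; Z[3]=0
i=4: outside box; Z[4]=0
i=5: outside box; Z[5]=0
i=6: outside box; Z[6]=0
i=7: outside box; Z[7]=4 scan→box=[7,11)
i=8: min(r-i=3, Z[1]=0)=0; Z[8]=0
i=9: min(r-i=2, Z[2]=2)=2; Z[9]=3 scan→box=[9,12)
i=10: min(r-i=2, Z[1]=0)=0; Z[10]=0
i=11: min(r-i=1, Z[2]=2)=1; Z[11]=1
i=12: outside box; Z[12]=0
i=13: outside box; Z[13]=0
i=14: outside box; Z[14]=2 scan→box=[14,16)
i=15: min(r-i=1, Z[1]=0)=0; Z[15]=0
i=16: outside box; Z[16]=0
i=17: outside box; Z[17]=1 scan→box=[17,18)
i=18: outside box; Z[18]=0
i=19: outside box; Z[19]=0

[20, 0, 2, 0, 0, 0, 0, 4, 0, 3, 0, 1, 0, 0, 2, 0, 0, 1, 0, 0]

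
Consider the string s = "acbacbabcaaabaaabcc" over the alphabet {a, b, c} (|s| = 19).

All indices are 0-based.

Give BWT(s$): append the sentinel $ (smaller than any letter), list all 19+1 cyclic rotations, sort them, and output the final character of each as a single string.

rank  rotation              last
    0  $acbacbabcaaabaaabcc  c
    1  aaabaaabcc$acbacbabc  c
    2  aaabcc$acbacbabcaaab  b
    3  aabaaabcc$acbacbabca  a
    4  aabcc$acbacbabcaaaba  a
    5  abaaabcc$acbacbabcaa  a
    6  abcaaabaaabcc$acbacb  b
    7  abcc$acbacbabcaaabaa  a
    8  acbabcaaabaaabcc$acb  b
    9  acbacbabcaaabaaabcc$  $
   10  baaabcc$acbacbabcaaa  a
   11  babcaaabaaabcc$acbac  c
   12  bacbabcaaabaaabcc$ac  c
   13  bcaaabaaabcc$acbacba  a
   14  bcc$acbacbabcaaabaaa  a
   15  c$acbacbabcaaabaaabc  c
   16  caaabaaabcc$acbacbab  b
   17  cbabcaaabaaabcc$acba  a
   18  cbacbabcaaabaaabcc$a  a
   19  cc$acbacbabcaaabaaab  b

ccbaaabab$accaacbaab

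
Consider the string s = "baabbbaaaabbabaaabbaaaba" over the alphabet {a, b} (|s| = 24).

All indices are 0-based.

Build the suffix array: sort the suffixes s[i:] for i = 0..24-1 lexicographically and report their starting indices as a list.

sorted suffixes:
  #0 SA[0]=23  'a'
  #1 SA[1]=6  'aaaabbabaaabbaaaba'
  #2 SA[2]=19  'aaaba'
  #3 SA[3]=14  'aaabbaaaba'
  #4 SA[4]=7  'aaabbabaaabbaaaba'
  #5 SA[5]=20  'aaba'
  #6 SA[6]=15  'aabbaaaba'
  #7 SA[7]=8  'aabbabaaabbaaaba'
  #8 SA[8]=1  'aabbbaaaabbabaaabbaaaba'
  #9 SA[9]=21  'aba'
  #10 SA[10]=12  'abaaabbaaaba'
  #11 SA[11]=16  'abbaaaba'
  #12 SA[12]=9  'abbabaaabbaaaba'
  #13 SA[13]=2  'abbbaaaabbabaaabbaaaba'
  #14 SA[14]=22  'ba'
  #15 SA[15]=5  'baaaabbabaaabbaaaba'
  #16 SA[16]=18  'baaaba'
  #17 SA[17]=13  'baaabbaaaba'
  #18 SA[18]=0  'baabbbaaaabbabaaabbaaaba'
  #19 SA[19]=11  'babaaabbaaaba'
  #20 SA[20]=4  'bbaaaabbabaaabbaaaba'
  #21 SA[21]=17  'bbaaaba'
  #22 SA[22]=10  'bbabaaabbaaaba'
  #23 SA[23]=3  'bbbaaaabbabaaabbaaaba'

[23, 6, 19, 14, 7, 20, 15, 8, 1, 21, 12, 16, 9, 2, 22, 5, 18, 13, 0, 11, 4, 17, 10, 3]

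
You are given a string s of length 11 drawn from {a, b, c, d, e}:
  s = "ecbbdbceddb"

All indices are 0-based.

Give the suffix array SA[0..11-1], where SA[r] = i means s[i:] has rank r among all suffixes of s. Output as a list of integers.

rank→(start, suffix):
  0 → (10, 'b')
  1 → (2, 'bbdbceddb')
  2 → (5, 'bceddb')
  3 → (3, 'bdbceddb')
  4 → (1, 'cbbdbceddb')
  5 → (6, 'ceddb')
  6 → (9, 'db')
  7 → (4, 'dbceddb')
  8 → (8, 'ddb')
  9 → (0, 'ecbbdbceddb')
  10 → (7, 'eddb')

[10, 2, 5, 3, 1, 6, 9, 4, 8, 0, 7]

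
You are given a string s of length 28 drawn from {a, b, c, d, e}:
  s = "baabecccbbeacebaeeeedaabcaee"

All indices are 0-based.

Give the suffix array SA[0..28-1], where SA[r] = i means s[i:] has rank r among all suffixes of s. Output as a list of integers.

sorted suffixes:
  #0 SA[0]=21  'aabcaee'
  #1 SA[1]=1  'aabecccbbeacebaeeeedaabcaee'
  #2 SA[2]=22  'abcaee'
  #3 SA[3]=2  'abecccbbeacebaeeeedaabcaee'
  #4 SA[4]=11  'acebaeeeedaabcaee'
  #5 SA[5]=25  'aee'
  #6 SA[6]=15  'aeeeedaabcaee'
  #7 SA[7]=0  'baabecccbbeacebaeeeedaabcaee'
  #8 SA[8]=14  'baeeeedaabcaee'
  #9 SA[9]=8  'bbeacebaeeeedaabcaee'
  #10 SA[10]=23  'bcaee'
  #11 SA[11]=9  'beacebaeeeedaabcaee'
  #12 SA[12]=3  'becccbbeacebaeeeedaabcaee'
  #13 SA[13]=24  'caee'
  #14 SA[14]=7  'cbbeacebaeeeedaabcaee'
  #15 SA[15]=6  'ccbbeacebaeeeedaabcaee'
  #16 SA[16]=5  'cccbbeacebaeeeedaabcaee'
  #17 SA[17]=12  'cebaeeeedaabcaee'
  #18 SA[18]=20  'daabcaee'
  #19 SA[19]=27  'e'
  #20 SA[20]=10  'eacebaeeeedaabcaee'
  #21 SA[21]=13  'ebaeeeedaabcaee'
  #22 SA[22]=4  'ecccbbeacebaeeeedaabcaee'
  #23 SA[23]=19  'edaabcaee'
  #24 SA[24]=26  'ee'
  #25 SA[25]=18  'eedaabcaee'
  #26 SA[26]=17  'eeedaabcaee'
  #27 SA[27]=16  'eeeedaabcaee'

[21, 1, 22, 2, 11, 25, 15, 0, 14, 8, 23, 9, 3, 24, 7, 6, 5, 12, 20, 27, 10, 13, 4, 19, 26, 18, 17, 16]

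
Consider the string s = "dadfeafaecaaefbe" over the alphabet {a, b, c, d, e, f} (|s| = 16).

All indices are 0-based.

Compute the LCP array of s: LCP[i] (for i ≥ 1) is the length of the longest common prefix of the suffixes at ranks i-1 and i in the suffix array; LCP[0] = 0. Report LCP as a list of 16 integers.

[0, 1, 1, 2, 1, 0, 0, 0, 1, 0, 1, 1, 1, 0, 1, 1]

sorted suffixes:
  #0 SA[0]=10  'aaefbe'
  #1 SA[1]=1  'adfeafaecaaefbe'
  #2 SA[2]=7  'aecaaefbe'
  #3 SA[3]=11  'aefbe'
  #4 SA[4]=5  'afaecaaefbe'
  #5 SA[5]=14  'be'
  #6 SA[6]=9  'caaefbe'
  #7 SA[7]=0  'dadfeafaecaaefbe'
  #8 SA[8]=2  'dfeafaecaaefbe'
  #9 SA[9]=15  'e'
  #10 SA[10]=4  'eafaecaaefbe'
  #11 SA[11]=8  'ecaaefbe'
  #12 SA[12]=12  'efbe'
  #13 SA[13]=6  'faecaaefbe'
  #14 SA[14]=13  'fbe'
  #15 SA[15]=3  'feafaecaaefbe'

SA = [10, 1, 7, 11, 5, 14, 9, 0, 2, 15, 4, 8, 12, 6, 13, 3]
rank  pair      lcp
   1  s[10:],s[1:]  1  'a'
   2  s[1:],s[7:]  1  'a'
   3  s[7:],s[11:]  2  'ae'
   4  s[11:],s[5:]  1  'a'
   5  s[5:],s[14:]  0  ''
   6  s[14:],s[9:]  0  ''
   7  s[9:],s[0:]  0  ''
   8  s[0:],s[2:]  1  'd'
   9  s[2:],s[15:]  0  ''
  10  s[15:],s[4:]  1  'e'
  11  s[4:],s[8:]  1  'e'
  12  s[8:],s[12:]  1  'e'
  13  s[12:],s[6:]  0  ''
  14  s[6:],s[13:]  1  'f'
  15  s[13:],s[3:]  1  'f'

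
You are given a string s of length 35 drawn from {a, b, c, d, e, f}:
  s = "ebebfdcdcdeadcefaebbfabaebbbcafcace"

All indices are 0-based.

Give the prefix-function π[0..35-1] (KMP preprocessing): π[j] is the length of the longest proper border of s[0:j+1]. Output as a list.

π[0] = 0
j=1 s[j]='b': π[1]=0 (border '')
j=2 s[j]='e': π[2]=1 (border 'e')
j=3 s[j]='b': π[3]=2 (border 'eb')
j=4 s[j]='f': k: 2→0; π[4]=0 (border '')
j=5 s[j]='d': π[5]=0 (border '')
j=6 s[j]='c': π[6]=0 (border '')
j=7 s[j]='d': π[7]=0 (border '')
j=8 s[j]='c': π[8]=0 (border '')
j=9 s[j]='d': π[9]=0 (border '')
j=10 s[j]='e': π[10]=1 (border 'e')
j=11 s[j]='a': k: 1→0; π[11]=0 (border '')
j=12 s[j]='d': π[12]=0 (border '')
j=13 s[j]='c': π[13]=0 (border '')
j=14 s[j]='e': π[14]=1 (border 'e')
j=15 s[j]='f': k: 1→0; π[15]=0 (border '')
j=16 s[j]='a': π[16]=0 (border '')
j=17 s[j]='e': π[17]=1 (border 'e')
j=18 s[j]='b': π[18]=2 (border 'eb')
j=19 s[j]='b': k: 2→0; π[19]=0 (border '')
j=20 s[j]='f': π[20]=0 (border '')
j=21 s[j]='a': π[21]=0 (border '')
j=22 s[j]='b': π[22]=0 (border '')
j=23 s[j]='a': π[23]=0 (border '')
j=24 s[j]='e': π[24]=1 (border 'e')
j=25 s[j]='b': π[25]=2 (border 'eb')
j=26 s[j]='b': k: 2→0; π[26]=0 (border '')
j=27 s[j]='b': π[27]=0 (border '')
j=28 s[j]='c': π[28]=0 (border '')
j=29 s[j]='a': π[29]=0 (border '')
j=30 s[j]='f': π[30]=0 (border '')
j=31 s[j]='c': π[31]=0 (border '')
j=32 s[j]='a': π[32]=0 (border '')
j=33 s[j]='c': π[33]=0 (border '')
j=34 s[j]='e': π[34]=1 (border 'e')

[0, 0, 1, 2, 0, 0, 0, 0, 0, 0, 1, 0, 0, 0, 1, 0, 0, 1, 2, 0, 0, 0, 0, 0, 1, 2, 0, 0, 0, 0, 0, 0, 0, 0, 1]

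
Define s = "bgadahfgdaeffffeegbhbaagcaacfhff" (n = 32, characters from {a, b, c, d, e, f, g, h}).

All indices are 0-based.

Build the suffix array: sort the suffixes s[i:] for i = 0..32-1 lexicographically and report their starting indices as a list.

rank→(start, suffix):
  0 → (25, 'aacfhff')
  1 → (21, 'aagcaacfhff')
  2 → (26, 'acfhff')
  3 → (2, 'adahfgdaeffffeegbhbaagcaacfhff')
  4 → (9, 'aeffffeegbhbaagcaacfhff')
  5 → (22, 'agcaacfhff')
  6 → (4, 'ahfgdaeffffeegbhbaagcaacfhff')
  7 → (20, 'baagcaacfhff')
  8 → (0, 'bgadahfgdaeffffeegbhbaagcaacfhff')
  9 → (18, 'bhbaagcaacfhff')
  10 → (24, 'caacfhff')
  11 → (27, 'cfhff')
  12 → (8, 'daeffffeegbhbaagcaacfhff')
  13 → (3, 'dahfgdaeffffeegbhbaagcaacfhff')
  14 → (15, 'eegbhbaagcaacfhff')
  15 → (10, 'effffeegbhbaagcaacfhff')
  16 → (16, 'egbhbaagcaacfhff')
  17 → (31, 'f')
  18 → (14, 'feegbhbaagcaacfhff')
  19 → (30, 'ff')
  20 → (13, 'ffeegbhbaagcaacfhff')
  21 → (12, 'fffeegbhbaagcaacfhff')
  22 → (11, 'ffffeegbhbaagcaacfhff')
  23 → (6, 'fgdaeffffeegbhbaagcaacfhff')
  24 → (28, 'fhff')
  25 → (1, 'gadahfgdaeffffeegbhbaagcaacfhff')
  26 → (17, 'gbhbaagcaacfhff')
  27 → (23, 'gcaacfhff')
  28 → (7, 'gdaeffffeegbhbaagcaacfhff')
  29 → (19, 'hbaagcaacfhff')
  30 → (29, 'hff')
  31 → (5, 'hfgdaeffffeegbhbaagcaacfhff')

[25, 21, 26, 2, 9, 22, 4, 20, 0, 18, 24, 27, 8, 3, 15, 10, 16, 31, 14, 30, 13, 12, 11, 6, 28, 1, 17, 23, 7, 19, 29, 5]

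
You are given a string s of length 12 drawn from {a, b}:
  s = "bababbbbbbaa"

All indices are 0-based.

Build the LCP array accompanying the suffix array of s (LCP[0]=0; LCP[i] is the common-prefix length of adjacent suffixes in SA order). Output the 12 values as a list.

[0, 1, 1, 2, 0, 2, 3, 1, 2, 3, 4, 5]

rank | idx | suffix
   0 |  11 | a
   1 |  10 | aa
   2 |   1 | ababbbbbbaa
   3 |   3 | abbbbbbaa
   4 |   9 | baa
   5 |   0 | bababbbbbbaa
   6 |   2 | babbbbbbaa
   7 |   8 | bbaa
   8 |   7 | bbbaa
   9 |   6 | bbbbaa
  10 |   5 | bbbbbaa
  11 |   4 | bbbbbbaa

SA = [11, 10, 1, 3, 9, 0, 2, 8, 7, 6, 5, 4]
i: (SA[i-1],SA[i]) lcp shared
  1: (11,10) 1 'a'
  2: (10,1) 1 'a'
  3: (1,3) 2 'ab'
  4: (3,9) 0 ''
  5: (9,0) 2 'ba'
  6: (0,2) 3 'bab'
  7: (2,8) 1 'b'
  8: (8,7) 2 'bb'
  9: (7,6) 3 'bbb'
  10: (6,5) 4 'bbbb'
  11: (5,4) 5 'bbbbb'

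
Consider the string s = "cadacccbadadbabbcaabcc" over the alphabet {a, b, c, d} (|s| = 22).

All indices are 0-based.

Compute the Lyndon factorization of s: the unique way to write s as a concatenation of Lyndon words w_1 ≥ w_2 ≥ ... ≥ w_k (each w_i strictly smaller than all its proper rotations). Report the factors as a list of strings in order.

["c", "ad", "acccbadadb", "abbc", "aabcc"]

emit factor 1: 'c' (i=0, period=1)
emit factor 2: 'ad' (i=1, period=2)
emit factor 3: 'acccbadadb' (i=3, period=10)
emit factor 4: 'abbc' (i=13, period=4)
emit factor 5: 'aabcc' (i=17, period=5)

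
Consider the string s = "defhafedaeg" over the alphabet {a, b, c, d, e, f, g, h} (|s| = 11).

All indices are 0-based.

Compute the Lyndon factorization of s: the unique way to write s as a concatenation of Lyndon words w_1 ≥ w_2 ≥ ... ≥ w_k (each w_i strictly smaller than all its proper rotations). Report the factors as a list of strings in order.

emit factor 1: 'defh' (i=0, period=4)
emit factor 2: 'afed' (i=4, period=4)
emit factor 3: 'aeg' (i=8, period=3)

["defh", "afed", "aeg"]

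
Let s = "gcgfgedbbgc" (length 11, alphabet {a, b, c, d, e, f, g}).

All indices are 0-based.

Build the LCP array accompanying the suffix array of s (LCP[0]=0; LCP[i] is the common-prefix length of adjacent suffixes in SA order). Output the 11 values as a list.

[0, 1, 0, 1, 0, 0, 0, 0, 2, 1, 1]

rank | idx | suffix
   0 |   7 | bbgc
   1 |   8 | bgc
   2 |  10 | c
   3 |   1 | cgfgedbbgc
   4 |   6 | dbbgc
   5 |   5 | edbbgc
   6 |   3 | fgedbbgc
   7 |   9 | gc
   8 |   0 | gcgfgedbbgc
   9 |   4 | gedbbgc
  10 |   2 | gfgedbbgc

SA = [7, 8, 10, 1, 6, 5, 3, 9, 0, 4, 2]
i: (SA[i-1],SA[i]) lcp shared
  1: (7,8) 1 'b'
  2: (8,10) 0 ''
  3: (10,1) 1 'c'
  4: (1,6) 0 ''
  5: (6,5) 0 ''
  6: (5,3) 0 ''
  7: (3,9) 0 ''
  8: (9,0) 2 'gc'
  9: (0,4) 1 'g'
  10: (4,2) 1 'g'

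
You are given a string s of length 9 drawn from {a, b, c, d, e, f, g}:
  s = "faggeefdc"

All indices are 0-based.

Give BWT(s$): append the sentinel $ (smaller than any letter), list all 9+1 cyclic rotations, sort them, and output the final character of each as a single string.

cfdfge$ega

rank  rotation    last
    0  $faggeefdc  c
    1  aggeefdc$f  f
    2  c$faggeefd  d
    3  dc$faggeef  f
    4  eefdc$fagg  g
    5  efdc$fagge  e
    6  faggeefdc$  $
    7  fdc$faggee  e
    8  geefdc$fag  g
    9  ggeefdc$fa  a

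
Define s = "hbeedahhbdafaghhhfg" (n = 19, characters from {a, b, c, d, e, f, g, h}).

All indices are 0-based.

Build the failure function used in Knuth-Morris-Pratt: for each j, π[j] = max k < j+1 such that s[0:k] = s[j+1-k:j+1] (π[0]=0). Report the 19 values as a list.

[0, 0, 0, 0, 0, 0, 1, 1, 2, 0, 0, 0, 0, 0, 1, 1, 1, 0, 0]

π[0] = 0
j=1 s[j]='b': π[1]=0 (border '')
j=2 s[j]='e': π[2]=0 (border '')
j=3 s[j]='e': π[3]=0 (border '')
j=4 s[j]='d': π[4]=0 (border '')
j=5 s[j]='a': π[5]=0 (border '')
j=6 s[j]='h': π[6]=1 (border 'h')
j=7 s[j]='h': k: 1→0; π[7]=1 (border 'h')
j=8 s[j]='b': π[8]=2 (border 'hb')
j=9 s[j]='d': k: 2→0; π[9]=0 (border '')
j=10 s[j]='a': π[10]=0 (border '')
j=11 s[j]='f': π[11]=0 (border '')
j=12 s[j]='a': π[12]=0 (border '')
j=13 s[j]='g': π[13]=0 (border '')
j=14 s[j]='h': π[14]=1 (border 'h')
j=15 s[j]='h': k: 1→0; π[15]=1 (border 'h')
j=16 s[j]='h': k: 1→0; π[16]=1 (border 'h')
j=17 s[j]='f': k: 1→0; π[17]=0 (border '')
j=18 s[j]='g': π[18]=0 (border '')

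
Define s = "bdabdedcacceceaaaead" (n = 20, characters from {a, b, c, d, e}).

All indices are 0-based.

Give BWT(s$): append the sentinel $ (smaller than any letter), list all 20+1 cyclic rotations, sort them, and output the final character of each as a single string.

deadcea$adaecabebcacd

rank  rotation               last
    0  $bdabdedcacceceaaaead  d
    1  aaaead$bdabdedcaccece  e
    2  aaead$bdabdedcaccecea  a
    3  abdedcacceceaaaead$bd  d
    4  acceceaaaead$bdabdedc  c
    5  ad$bdabdedcacceceaaae  e
    6  aead$bdabdedcacceceaa  a
    7  bdabdedcacceceaaaead$  $
    8  bdedcacceceaaaead$bda  a
    9  cacceceaaaead$bdabded  d
   10  cceceaaaead$bdabdedca  a
   11  ceaaaead$bdabdedcacce  e
   12  ceceaaaead$bdabdedcac  c
   13  d$bdabdedcacceceaaaea  a
   14  dabdedcacceceaaaead$b  b
   15  dcacceceaaaead$bdabde  e
   16  dedcacceceaaaead$bdab  b
   17  eaaaead$bdabdedcaccec  c
   18  ead$bdabdedcacceceaaa  a
   19  eceaaaead$bdabdedcacc  c
   20  edcacceceaaaead$bdabd  d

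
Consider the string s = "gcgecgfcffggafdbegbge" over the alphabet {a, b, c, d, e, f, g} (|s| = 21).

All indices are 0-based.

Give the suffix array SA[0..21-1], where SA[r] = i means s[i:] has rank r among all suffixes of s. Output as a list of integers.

[12, 15, 18, 7, 1, 4, 14, 20, 3, 16, 6, 13, 8, 9, 11, 17, 0, 19, 2, 5, 10]

rank→(start, suffix):
  0 → (12, 'afdbegbge')
  1 → (15, 'begbge')
  2 → (18, 'bge')
  3 → (7, 'cffggafdbegbge')
  4 → (1, 'cgecgfcffggafdbegbge')
  5 → (4, 'cgfcffggafdbegbge')
  6 → (14, 'dbegbge')
  7 → (20, 'e')
  8 → (3, 'ecgfcffggafdbegbge')
  9 → (16, 'egbge')
  10 → (6, 'fcffggafdbegbge')
  11 → (13, 'fdbegbge')
  12 → (8, 'ffggafdbegbge')
  13 → (9, 'fggafdbegbge')
  14 → (11, 'gafdbegbge')
  15 → (17, 'gbge')
  16 → (0, 'gcgecgfcffggafdbegbge')
  17 → (19, 'ge')
  18 → (2, 'gecgfcffggafdbegbge')
  19 → (5, 'gfcffggafdbegbge')
  20 → (10, 'ggafdbegbge')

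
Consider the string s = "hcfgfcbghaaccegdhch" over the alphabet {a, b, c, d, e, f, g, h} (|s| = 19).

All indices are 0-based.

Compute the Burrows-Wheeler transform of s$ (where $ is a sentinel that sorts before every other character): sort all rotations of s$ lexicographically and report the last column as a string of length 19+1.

hhacfachhgcgcefbcg$d

rank  rotation              last
    0  $hcfgfcbghaaccegdhch  h
    1  aaccegdhch$hcfgfcbgh  h
    2  accegdhch$hcfgfcbgha  a
    3  bghaaccegdhch$hcfgfc  c
    4  cbghaaccegdhch$hcfgf  f
    5  ccegdhch$hcfgfcbghaa  a
    6  cegdhch$hcfgfcbghaac  c
    7  cfgfcbghaaccegdhch$h  h
    8  ch$hcfgfcbghaaccegdh  h
    9  dhch$hcfgfcbghaacceg  g
   10  egdhch$hcfgfcbghaacc  c
   11  fcbghaaccegdhch$hcfg  g
   12  fgfcbghaaccegdhch$hc  c
   13  gdhch$hcfgfcbghaacce  e
   14  gfcbghaaccegdhch$hcf  f
   15  ghaaccegdhch$hcfgfcb  b
   16  h$hcfgfcbghaaccegdhc  c
   17  haaccegdhch$hcfgfcbg  g
   18  hcfgfcbghaaccegdhch$  $
   19  hch$hcfgfcbghaaccegd  d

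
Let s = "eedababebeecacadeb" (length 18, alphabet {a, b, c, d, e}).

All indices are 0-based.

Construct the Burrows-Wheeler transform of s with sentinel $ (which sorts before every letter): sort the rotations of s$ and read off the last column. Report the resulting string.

rank  rotation             last
    0  $eedababebeecacadeb  b
    1  ababebeecacadeb$eed  d
    2  abebeecacadeb$eedab  b
    3  acadeb$eedababebeec  c
    4  adeb$eedababebeecac  c
    5  b$eedababebeecacade  e
    6  babebeecacadeb$eeda  a
    7  bebeecacadeb$eedaba  a
    8  beecacadeb$eedababe  e
    9  cacadeb$eedababebee  e
   10  cadeb$eedababebeeca  a
   11  dababebeecacadeb$ee  e
   12  deb$eedababebeecaca  a
   13  eb$eedababebeecacad  d
   14  ebeecacadeb$eedabab  b
   15  ecacadeb$eedababebe  e
   16  edababebeecacadeb$e  e
   17  eecacadeb$eedababeb  b
   18  eedababebeecacadeb$  $

bdbcceaaeeaeadbeeb$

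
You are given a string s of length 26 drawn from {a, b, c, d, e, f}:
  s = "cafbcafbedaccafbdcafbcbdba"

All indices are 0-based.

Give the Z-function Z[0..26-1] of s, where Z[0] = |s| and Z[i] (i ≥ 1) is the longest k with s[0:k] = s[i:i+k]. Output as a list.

Z[0]=26
i=1: i≥r, start 0; Z[1]=0
i=2: i≥r, start 0; Z[2]=0
i=3: i≥r, start 0; Z[3]=0
i=4: i≥r, start 0; Z[4]=4 grow→box=[4,8)
i=5: min(r-i=3, Z[1]=0)=0; Z[5]=0
i=6: min(r-i=2, Z[2]=0)=0; Z[6]=0
i=7: min(r-i=1, Z[3]=0)=0; Z[7]=0
i=8: i≥r, start 0; Z[8]=0
i=9: i≥r, start 0; Z[9]=0
i=10: i≥r, start 0; Z[10]=0
i=11: i≥r, start 0; Z[11]=1 grow→box=[11,12)
i=12: i≥r, start 0; Z[12]=4 grow→box=[12,16)
i=13: min(r-i=3, Z[1]=0)=0; Z[13]=0
i=14: min(r-i=2, Z[2]=0)=0; Z[14]=0
i=15: min(r-i=1, Z[3]=0)=0; Z[15]=0
i=16: i≥r, start 0; Z[16]=0
i=17: i≥r, start 0; Z[17]=5 grow→box=[17,22)
i=18: min(r-i=4, Z[1]=0)=0; Z[18]=0
i=19: min(r-i=3, Z[2]=0)=0; Z[19]=0
i=20: min(r-i=2, Z[3]=0)=0; Z[20]=0
i=21: min(r-i=1, Z[4]=4)=1; Z[21]=1
i=22: i≥r, start 0; Z[22]=0
i=23: i≥r, start 0; Z[23]=0
i=24: i≥r, start 0; Z[24]=0
i=25: i≥r, start 0; Z[25]=0

[26, 0, 0, 0, 4, 0, 0, 0, 0, 0, 0, 1, 4, 0, 0, 0, 0, 5, 0, 0, 0, 1, 0, 0, 0, 0]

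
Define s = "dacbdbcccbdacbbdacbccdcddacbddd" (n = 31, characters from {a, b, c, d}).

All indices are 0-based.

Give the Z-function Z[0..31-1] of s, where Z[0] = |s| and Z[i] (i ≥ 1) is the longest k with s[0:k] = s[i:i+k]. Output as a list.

Z[0]=31
i=1: i≥r, start 0; Z[1]=0
i=2: i≥r, start 0; Z[2]=0
i=3: i≥r, start 0; Z[3]=0
i=4: i≥r, start 0; Z[4]=1 extend→box=[4,5)
i=5: i≥r, start 0; Z[5]=0
i=6: i≥r, start 0; Z[6]=0
i=7: i≥r, start 0; Z[7]=0
i=8: i≥r, start 0; Z[8]=0
i=9: i≥r, start 0; Z[9]=0
i=10: i≥r, start 0; Z[10]=4 extend→box=[10,14)
i=11: min(r-i=3, Z[1]=0)=0; Z[11]=0
i=12: min(r-i=2, Z[2]=0)=0; Z[12]=0
i=13: min(r-i=1, Z[3]=0)=0; Z[13]=0
i=14: i≥r, start 0; Z[14]=0
i=15: i≥r, start 0; Z[15]=4 extend→box=[15,19)
i=16: min(r-i=3, Z[1]=0)=0; Z[16]=0
i=17: min(r-i=2, Z[2]=0)=0; Z[17]=0
i=18: min(r-i=1, Z[3]=0)=0; Z[18]=0
i=19: i≥r, start 0; Z[19]=0
i=20: i≥r, start 0; Z[20]=0
i=21: i≥r, start 0; Z[21]=1 extend→box=[21,22)
i=22: i≥r, start 0; Z[22]=0
i=23: i≥r, start 0; Z[23]=1 extend→box=[23,24)
i=24: i≥r, start 0; Z[24]=5 extend→box=[24,29)
i=25: min(r-i=4, Z[1]=0)=0; Z[25]=0
i=26: min(r-i=3, Z[2]=0)=0; Z[26]=0
i=27: min(r-i=2, Z[3]=0)=0; Z[27]=0
i=28: min(r-i=1, Z[4]=1)=1; Z[28]=1
i=29: i≥r, start 0; Z[29]=1 extend→box=[29,30)
i=30: i≥r, start 0; Z[30]=1 extend→box=[30,31)

[31, 0, 0, 0, 1, 0, 0, 0, 0, 0, 4, 0, 0, 0, 0, 4, 0, 0, 0, 0, 0, 1, 0, 1, 5, 0, 0, 0, 1, 1, 1]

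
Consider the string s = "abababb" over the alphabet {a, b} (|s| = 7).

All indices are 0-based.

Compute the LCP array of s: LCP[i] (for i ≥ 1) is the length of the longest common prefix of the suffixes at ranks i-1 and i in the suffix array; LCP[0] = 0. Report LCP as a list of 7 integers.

[0, 4, 2, 0, 1, 3, 1]

sorted suffixes:
  #0 SA[0]=0  'abababb'
  #1 SA[1]=2  'ababb'
  #2 SA[2]=4  'abb'
  #3 SA[3]=6  'b'
  #4 SA[4]=1  'bababb'
  #5 SA[5]=3  'babb'
  #6 SA[6]=5  'bb'

SA = [0, 2, 4, 6, 1, 3, 5]
i: (SA[i-1],SA[i]) lcp shared
  1: (0,2) 4 'abab'
  2: (2,4) 2 'ab'
  3: (4,6) 0 ''
  4: (6,1) 1 'b'
  5: (1,3) 3 'bab'
  6: (3,5) 1 'b'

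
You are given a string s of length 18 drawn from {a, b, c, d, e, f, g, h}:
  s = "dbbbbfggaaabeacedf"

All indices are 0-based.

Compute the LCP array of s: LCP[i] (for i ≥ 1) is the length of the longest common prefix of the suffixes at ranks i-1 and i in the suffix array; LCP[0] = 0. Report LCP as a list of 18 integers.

rank | idx | suffix
   0 |   8 | aaabeacedf
   1 |   9 | aabeacedf
   2 |  10 | abeacedf
   3 |  13 | acedf
   4 |   1 | bbbbfggaaabeacedf
   5 |   2 | bbbfggaaabeacedf
   6 |   3 | bbfggaaabeacedf
   7 |  11 | beacedf
   8 |   4 | bfggaaabeacedf
   9 |  14 | cedf
  10 |   0 | dbbbbfggaaabeacedf
  11 |  16 | df
  12 |  12 | eacedf
  13 |  15 | edf
  14 |  17 | f
  15 |   5 | fggaaabeacedf
  16 |   7 | gaaabeacedf
  17 |   6 | ggaaabeacedf

SA = [8, 9, 10, 13, 1, 2, 3, 11, 4, 14, 0, 16, 12, 15, 17, 5, 7, 6]
i: (SA[i-1],SA[i]) lcp shared
  1: (8,9) 2 'aa'
  2: (9,10) 1 'a'
  3: (10,13) 1 'a'
  4: (13,1) 0 ''
  5: (1,2) 3 'bbb'
  6: (2,3) 2 'bb'
  7: (3,11) 1 'b'
  8: (11,4) 1 'b'
  9: (4,14) 0 ''
  10: (14,0) 0 ''
  11: (0,16) 1 'd'
  12: (16,12) 0 ''
  13: (12,15) 1 'e'
  14: (15,17) 0 ''
  15: (17,5) 1 'f'
  16: (5,7) 0 ''
  17: (7,6) 1 'g'

[0, 2, 1, 1, 0, 3, 2, 1, 1, 0, 0, 1, 0, 1, 0, 1, 0, 1]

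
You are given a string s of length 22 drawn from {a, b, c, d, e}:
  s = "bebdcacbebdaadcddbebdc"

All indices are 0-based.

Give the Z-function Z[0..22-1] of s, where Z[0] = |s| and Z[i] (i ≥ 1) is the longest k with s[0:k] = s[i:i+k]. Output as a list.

[22, 0, 1, 0, 0, 0, 0, 4, 0, 1, 0, 0, 0, 0, 0, 0, 0, 5, 0, 1, 0, 0]

Z[0]=22
i=1: outside box; Z[1]=0
i=2: outside box; Z[2]=1 grow→box=[2,3)
i=3: outside box; Z[3]=0
i=4: outside box; Z[4]=0
i=5: outside box; Z[5]=0
i=6: outside box; Z[6]=0
i=7: outside box; Z[7]=4 grow→box=[7,11)
i=8: min(r-i=3, Z[1]=0)=0; Z[8]=0
i=9: min(r-i=2, Z[2]=1)=1; Z[9]=1
i=10: min(r-i=1, Z[3]=0)=0; Z[10]=0
i=11: outside box; Z[11]=0
i=12: outside box; Z[12]=0
i=13: outside box; Z[13]=0
i=14: outside box; Z[14]=0
i=15: outside box; Z[15]=0
i=16: outside box; Z[16]=0
i=17: outside box; Z[17]=5 grow→box=[17,22)
i=18: min(r-i=4, Z[1]=0)=0; Z[18]=0
i=19: min(r-i=3, Z[2]=1)=1; Z[19]=1
i=20: min(r-i=2, Z[3]=0)=0; Z[20]=0
i=21: min(r-i=1, Z[4]=0)=0; Z[21]=0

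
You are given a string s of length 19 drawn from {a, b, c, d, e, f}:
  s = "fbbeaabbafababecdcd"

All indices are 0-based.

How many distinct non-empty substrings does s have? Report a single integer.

171

sorted suffixes:
  #0 SA[0]=4  'aabbafababecdcd'
  #1 SA[1]=10  'ababecdcd'
  #2 SA[2]=5  'abbafababecdcd'
  #3 SA[3]=12  'abecdcd'
  #4 SA[4]=8  'afababecdcd'
  #5 SA[5]=11  'babecdcd'
  #6 SA[6]=7  'bafababecdcd'
  #7 SA[7]=6  'bbafababecdcd'
  #8 SA[8]=1  'bbeaabbafababecdcd'
  #9 SA[9]=2  'beaabbafababecdcd'
  #10 SA[10]=13  'becdcd'
  #11 SA[11]=17  'cd'
  #12 SA[12]=15  'cdcd'
  #13 SA[13]=18  'd'
  #14 SA[14]=16  'dcd'
  #15 SA[15]=3  'eaabbafababecdcd'
  #16 SA[16]=14  'ecdcd'
  #17 SA[17]=9  'fababecdcd'
  #18 SA[18]=0  'fbbeaabbafababecdcd'

SA = [4, 10, 5, 12, 8, 11, 7, 6, 1, 2, 13, 17, 15, 18, 16, 3, 14, 9, 0]
rank  pair      lcp
   1  s[4:],s[10:]  1  'a'
   2  s[10:],s[5:]  2  'ab'
   3  s[5:],s[12:]  2  'ab'
   4  s[12:],s[8:]  1  'a'
   5  s[8:],s[11:]  0  ''
   6  s[11:],s[7:]  2  'ba'
   7  s[7:],s[6:]  1  'b'
   8  s[6:],s[1:]  2  'bb'
   9  s[1:],s[2:]  1  'b'
  10  s[2:],s[13:]  2  'be'
  11  s[13:],s[17:]  0  ''
  12  s[17:],s[15:]  2  'cd'
  13  s[15:],s[18:]  0  ''
  14  s[18:],s[16:]  1  'd'
  15  s[16:],s[3:]  0  ''
  16  s[3:],s[14:]  1  'e'
  17  s[14:],s[9:]  0  ''
  18  s[9:],s[0:]  1  'f'

n(n+1)/2 = 19·20/2 = 190
Σ LCP = 0 + 1 + 2 + 2 + 1 + 0 + 2 + 1 + 2 + 1 + 2 + 0 + 2 + 0 + 1 + 0 + 1 + 0 + 1 = 19
distinct = 190 − 19 = 171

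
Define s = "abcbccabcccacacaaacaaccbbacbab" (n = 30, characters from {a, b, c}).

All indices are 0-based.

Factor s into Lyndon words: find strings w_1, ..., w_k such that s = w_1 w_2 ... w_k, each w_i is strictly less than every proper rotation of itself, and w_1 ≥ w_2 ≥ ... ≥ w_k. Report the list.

["abcbccabcccacac", "aaacaaccbbacbab"]

emit factor 1: 'abcbccabcccacac' (i=0, period=15)
emit factor 2: 'aaacaaccbbacbab' (i=15, period=15)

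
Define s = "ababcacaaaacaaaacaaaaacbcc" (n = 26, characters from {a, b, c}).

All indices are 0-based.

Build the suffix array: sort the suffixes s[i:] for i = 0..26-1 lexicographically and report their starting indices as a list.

[17, 12, 7, 18, 13, 8, 19, 14, 9, 20, 0, 2, 15, 10, 5, 21, 1, 3, 23, 25, 16, 11, 6, 4, 22, 24]

rank→(start, suffix):
  0 → (17, 'aaaaacbcc')
  1 → (12, 'aaaacaaaaacbcc')
  2 → (7, 'aaaacaaaacaaaaacbcc')
  3 → (18, 'aaaacbcc')
  4 → (13, 'aaacaaaaacbcc')
  5 → (8, 'aaacaaaacaaaaacbcc')
  6 → (19, 'aaacbcc')
  7 → (14, 'aacaaaaacbcc')
  8 → (9, 'aacaaaacaaaaacbcc')
  9 → (20, 'aacbcc')
  10 → (0, 'ababcacaaaacaaaacaaaaacbcc')
  11 → (2, 'abcacaaaacaaaacaaaaacbcc')
  12 → (15, 'acaaaaacbcc')
  13 → (10, 'acaaaacaaaaacbcc')
  14 → (5, 'acaaaacaaaacaaaaacbcc')
  15 → (21, 'acbcc')
  16 → (1, 'babcacaaaacaaaacaaaaacbcc')
  17 → (3, 'bcacaaaacaaaacaaaaacbcc')
  18 → (23, 'bcc')
  19 → (25, 'c')
  20 → (16, 'caaaaacbcc')
  21 → (11, 'caaaacaaaaacbcc')
  22 → (6, 'caaaacaaaacaaaaacbcc')
  23 → (4, 'cacaaaacaaaacaaaaacbcc')
  24 → (22, 'cbcc')
  25 → (24, 'cc')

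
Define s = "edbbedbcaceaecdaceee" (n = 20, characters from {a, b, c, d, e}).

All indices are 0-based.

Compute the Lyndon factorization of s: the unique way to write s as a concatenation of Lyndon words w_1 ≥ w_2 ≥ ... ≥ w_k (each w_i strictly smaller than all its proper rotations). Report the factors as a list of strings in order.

emit factor 1: 'e' (i=0, period=1)
emit factor 2: 'd' (i=1, period=1)
emit factor 3: 'bbedbc' (i=2, period=6)
emit factor 4: 'aceaecdaceee' (i=8, period=12)

["e", "d", "bbedbc", "aceaecdaceee"]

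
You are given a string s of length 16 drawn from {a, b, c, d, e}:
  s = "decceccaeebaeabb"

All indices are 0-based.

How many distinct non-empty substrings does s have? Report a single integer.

121

rank→(start, suffix):
  0 → (13, 'abb')
  1 → (11, 'aeabb')
  2 → (7, 'aeebaeabb')
  3 → (15, 'b')
  4 → (10, 'baeabb')
  5 → (14, 'bb')
  6 → (6, 'caeebaeabb')
  7 → (5, 'ccaeebaeabb')
  8 → (2, 'cceccaeebaeabb')
  9 → (3, 'ceccaeebaeabb')
  10 → (0, 'decceccaeebaeabb')
  11 → (12, 'eabb')
  12 → (9, 'ebaeabb')
  13 → (4, 'eccaeebaeabb')
  14 → (1, 'ecceccaeebaeabb')
  15 → (8, 'eebaeabb')

SA = [13, 11, 7, 15, 10, 14, 6, 5, 2, 3, 0, 12, 9, 4, 1, 8]
i: (SA[i-1],SA[i]) lcp shared
  1: (13,11) 1 'a'
  2: (11,7) 2 'ae'
  3: (7,15) 0 ''
  4: (15,10) 1 'b'
  5: (10,14) 1 'b'
  6: (14,6) 0 ''
  7: (6,5) 1 'c'
  8: (5,2) 2 'cc'
  9: (2,3) 1 'c'
  10: (3,0) 0 ''
  11: (0,12) 0 ''
  12: (12,9) 1 'e'
  13: (9,4) 1 'e'
  14: (4,1) 3 'ecc'
  15: (1,8) 1 'e'

n(n+1)/2 = 16·17/2 = 136
Σ LCP = 0 + 1 + 2 + 0 + 1 + 1 + 0 + 1 + 2 + 1 + 0 + 0 + 1 + 1 + 3 + 1 = 15
distinct = 136 − 15 = 121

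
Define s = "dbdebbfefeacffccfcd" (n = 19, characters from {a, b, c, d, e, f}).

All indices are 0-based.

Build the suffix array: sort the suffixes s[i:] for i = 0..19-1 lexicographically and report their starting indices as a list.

[10, 4, 1, 5, 14, 17, 15, 11, 18, 0, 2, 9, 3, 7, 13, 16, 8, 6, 12]

rank→(start, suffix):
  0 → (10, 'acffccfcd')
  1 → (4, 'bbfefeacffccfcd')
  2 → (1, 'bdebbfefeacffccfcd')
  3 → (5, 'bfefeacffccfcd')
  4 → (14, 'ccfcd')
  5 → (17, 'cd')
  6 → (15, 'cfcd')
  7 → (11, 'cffccfcd')
  8 → (18, 'd')
  9 → (0, 'dbdebbfefeacffccfcd')
  10 → (2, 'debbfefeacffccfcd')
  11 → (9, 'eacffccfcd')
  12 → (3, 'ebbfefeacffccfcd')
  13 → (7, 'efeacffccfcd')
  14 → (13, 'fccfcd')
  15 → (16, 'fcd')
  16 → (8, 'feacffccfcd')
  17 → (6, 'fefeacffccfcd')
  18 → (12, 'ffccfcd')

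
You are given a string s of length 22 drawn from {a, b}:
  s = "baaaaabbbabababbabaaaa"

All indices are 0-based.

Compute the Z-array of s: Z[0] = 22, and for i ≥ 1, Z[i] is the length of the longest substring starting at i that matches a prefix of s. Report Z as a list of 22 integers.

[22, 0, 0, 0, 0, 0, 1, 1, 2, 0, 2, 0, 2, 0, 1, 2, 0, 5, 0, 0, 0, 0]

Z[0]=22
i=1: fresh scan; Z[1]=0
i=2: fresh scan; Z[2]=0
i=3: fresh scan; Z[3]=0
i=4: fresh scan; Z[4]=0
i=5: fresh scan; Z[5]=0
i=6: fresh scan; Z[6]=1 scan→box=[6,7)
i=7: fresh scan; Z[7]=1 scan→box=[7,8)
i=8: fresh scan; Z[8]=2 scan→box=[8,10)
i=9: min(r-i=1, Z[1]=0)=0; Z[9]=0
i=10: fresh scan; Z[10]=2 scan→box=[10,12)
i=11: min(r-i=1, Z[1]=0)=0; Z[11]=0
i=12: fresh scan; Z[12]=2 scan→box=[12,14)
i=13: min(r-i=1, Z[1]=0)=0; Z[13]=0
i=14: fresh scan; Z[14]=1 scan→box=[14,15)
i=15: fresh scan; Z[15]=2 scan→box=[15,17)
i=16: min(r-i=1, Z[1]=0)=0; Z[16]=0
i=17: fresh scan; Z[17]=5 scan→box=[17,22)
i=18: min(r-i=4, Z[1]=0)=0; Z[18]=0
i=19: min(r-i=3, Z[2]=0)=0; Z[19]=0
i=20: min(r-i=2, Z[3]=0)=0; Z[20]=0
i=21: min(r-i=1, Z[4]=0)=0; Z[21]=0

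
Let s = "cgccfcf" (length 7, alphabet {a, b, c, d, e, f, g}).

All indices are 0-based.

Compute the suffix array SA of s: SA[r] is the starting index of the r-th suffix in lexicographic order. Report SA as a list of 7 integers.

[2, 5, 3, 0, 6, 4, 1]

rank→(start, suffix):
  0 → (2, 'ccfcf')
  1 → (5, 'cf')
  2 → (3, 'cfcf')
  3 → (0, 'cgccfcf')
  4 → (6, 'f')
  5 → (4, 'fcf')
  6 → (1, 'gccfcf')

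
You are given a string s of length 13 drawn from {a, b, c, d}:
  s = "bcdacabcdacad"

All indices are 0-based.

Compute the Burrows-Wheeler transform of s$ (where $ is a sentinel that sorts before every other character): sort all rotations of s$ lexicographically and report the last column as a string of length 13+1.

dcddc$aaabbacc

rank  rotation        last
    0  $bcdacabcdacad  d
    1  abcdacad$bcdac  c
    2  acabcdacad$bcd  d
    3  acad$bcdacabcd  d
    4  ad$bcdacabcdac  c
    5  bcdacabcdacad$  $
    6  bcdacad$bcdaca  a
    7  cabcdacad$bcda  a
    8  cad$bcdacabcda  a
    9  cdacabcdacad$b  b
   10  cdacad$bcdacab  b
   11  d$bcdacabcdaca  a
   12  dacabcdacad$bc  c
   13  dacad$bcdacabc  c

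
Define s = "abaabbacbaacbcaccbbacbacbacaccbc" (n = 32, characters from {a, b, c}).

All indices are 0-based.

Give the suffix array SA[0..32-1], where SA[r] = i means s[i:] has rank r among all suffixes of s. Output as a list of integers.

[2, 9, 0, 3, 25, 6, 22, 19, 10, 14, 27, 1, 8, 24, 5, 21, 18, 4, 17, 30, 12, 31, 13, 26, 7, 23, 20, 16, 29, 11, 15, 28]

sorted suffixes:
  #0 SA[0]=2  'aabbacbaacbcaccbbacbacbacaccbc'
  #1 SA[1]=9  'aacbcaccbbacbacbacaccbc'
  #2 SA[2]=0  'abaabbacbaacbcaccbbacbacbacaccbc'
  #3 SA[3]=3  'abbacbaacbcaccbbacbacbacaccbc'
  #4 SA[4]=25  'acaccbc'
  #5 SA[5]=6  'acbaacbcaccbbacbacbacaccbc'
  #6 SA[6]=22  'acbacaccbc'
  #7 SA[7]=19  'acbacbacaccbc'
  #8 SA[8]=10  'acbcaccbbacbacbacaccbc'
  #9 SA[9]=14  'accbbacbacbacaccbc'
  #10 SA[10]=27  'accbc'
  #11 SA[11]=1  'baabbacbaacbcaccbbacbacbacaccbc'
  #12 SA[12]=8  'baacbcaccbbacbacbacaccbc'
  #13 SA[13]=24  'bacaccbc'
  #14 SA[14]=5  'bacbaacbcaccbbacbacbacaccbc'
  #15 SA[15]=21  'bacbacaccbc'
  #16 SA[16]=18  'bacbacbacaccbc'
  #17 SA[17]=4  'bbacbaacbcaccbbacbacbacaccbc'
  #18 SA[18]=17  'bbacbacbacaccbc'
  #19 SA[19]=30  'bc'
  #20 SA[20]=12  'bcaccbbacbacbacaccbc'
  #21 SA[21]=31  'c'
  #22 SA[22]=13  'caccbbacbacbacaccbc'
  #23 SA[23]=26  'caccbc'
  #24 SA[24]=7  'cbaacbcaccbbacbacbacaccbc'
  #25 SA[25]=23  'cbacaccbc'
  #26 SA[26]=20  'cbacbacaccbc'
  #27 SA[27]=16  'cbbacbacbacaccbc'
  #28 SA[28]=29  'cbc'
  #29 SA[29]=11  'cbcaccbbacbacbacaccbc'
  #30 SA[30]=15  'ccbbacbacbacaccbc'
  #31 SA[31]=28  'ccbc'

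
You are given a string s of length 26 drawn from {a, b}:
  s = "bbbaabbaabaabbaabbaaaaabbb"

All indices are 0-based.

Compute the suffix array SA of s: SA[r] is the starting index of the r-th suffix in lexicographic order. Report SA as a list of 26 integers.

[18, 19, 20, 7, 14, 3, 10, 21, 8, 15, 4, 11, 22, 25, 17, 6, 13, 2, 9, 24, 16, 5, 12, 1, 23, 0]

rank→(start, suffix):
  0 → (18, 'aaaaabbb')
  1 → (19, 'aaaabbb')
  2 → (20, 'aaabbb')
  3 → (7, 'aabaabbaabbaaaaabbb')
  4 → (14, 'aabbaaaaabbb')
  5 → (3, 'aabbaabaabbaabbaaaaabbb')
  6 → (10, 'aabbaabbaaaaabbb')
  7 → (21, 'aabbb')
  8 → (8, 'abaabbaabbaaaaabbb')
  9 → (15, 'abbaaaaabbb')
  10 → (4, 'abbaabaabbaabbaaaaabbb')
  11 → (11, 'abbaabbaaaaabbb')
  12 → (22, 'abbb')
  13 → (25, 'b')
  14 → (17, 'baaaaabbb')
  15 → (6, 'baabaabbaabbaaaaabbb')
  16 → (13, 'baabbaaaaabbb')
  17 → (2, 'baabbaabaabbaabbaaaaabbb')
  18 → (9, 'baabbaabbaaaaabbb')
  19 → (24, 'bb')
  20 → (16, 'bbaaaaabbb')
  21 → (5, 'bbaabaabbaabbaaaaabbb')
  22 → (12, 'bbaabbaaaaabbb')
  23 → (1, 'bbaabbaabaabbaabbaaaaabbb')
  24 → (23, 'bbb')
  25 → (0, 'bbbaabbaabaabbaabbaaaaabbb')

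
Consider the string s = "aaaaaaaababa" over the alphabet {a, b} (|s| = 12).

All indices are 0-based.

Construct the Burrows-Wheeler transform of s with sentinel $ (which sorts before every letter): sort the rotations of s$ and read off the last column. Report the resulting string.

ab$aaaaaabaaa

rank  rotation       last
    0  $aaaaaaaababa  a
    1  a$aaaaaaaabab  b
    2  aaaaaaaababa$  $
    3  aaaaaaababa$a  a
    4  aaaaaababa$aa  a
    5  aaaaababa$aaa  a
    6  aaaababa$aaaa  a
    7  aaababa$aaaaa  a
    8  aababa$aaaaaa  a
    9  aba$aaaaaaaab  b
   10  ababa$aaaaaaa  a
   11  ba$aaaaaaaaba  a
   12  baba$aaaaaaaa  a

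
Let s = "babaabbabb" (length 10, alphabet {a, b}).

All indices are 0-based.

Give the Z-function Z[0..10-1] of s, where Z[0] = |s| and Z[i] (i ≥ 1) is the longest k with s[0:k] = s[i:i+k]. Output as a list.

Z[0]=10
i=1: fresh scan; Z[1]=0
i=2: fresh scan; Z[2]=2 scan→box=[2,4)
i=3: min(r-i=1, Z[1]=0)=0; Z[3]=0
i=4: fresh scan; Z[4]=0
i=5: fresh scan; Z[5]=1 scan→box=[5,6)
i=6: fresh scan; Z[6]=3 scan→box=[6,9)
i=7: min(r-i=2, Z[1]=0)=0; Z[7]=0
i=8: min(r-i=1, Z[2]=2)=1; Z[8]=1
i=9: fresh scan; Z[9]=1 scan→box=[9,10)

[10, 0, 2, 0, 0, 1, 3, 0, 1, 1]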